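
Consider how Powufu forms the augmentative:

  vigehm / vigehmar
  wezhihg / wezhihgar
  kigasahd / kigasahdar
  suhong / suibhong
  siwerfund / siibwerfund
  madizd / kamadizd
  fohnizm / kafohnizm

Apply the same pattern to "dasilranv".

wezhihg and suhong both end in -g yet inflect differently (wezhihgar, suibhong), so the final letter is not what conditions the rule; the second-to-last letter is.
"dasilranv" has second-to-last letter 'n'. The stems whose second-to-last letter is 'n' (suhong → suibhong, siwerfund → siibwerfund) insert -ib- after the first vowel.
The other patterns: stems whose second-to-last letter is 'h' add -ar; stems whose second-to-last letter is 'z' add the prefix ka-.
So dasilranv → daibsilranv.

daibsilranv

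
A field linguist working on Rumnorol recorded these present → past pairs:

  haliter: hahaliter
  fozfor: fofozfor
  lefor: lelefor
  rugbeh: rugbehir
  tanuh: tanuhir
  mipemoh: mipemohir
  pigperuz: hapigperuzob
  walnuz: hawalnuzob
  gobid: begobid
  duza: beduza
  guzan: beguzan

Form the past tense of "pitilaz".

haliter and rugbeh both have last vowel 'e' yet inflect differently (hahaliter, rugbehir), so the last vowel is not what conditions the rule; the final letter is.
"pitilaz" ends in -z. The stems ending in -z (pigperuz → hapigperuzob, walnuz → hawalnuzob) add ha- … -ob around the stem.
The other patterns: stems ending in -r repeat the first consonant+vowel as a prefix; stems ending in -h add -ir; stems ending in -a, -d or -n add the prefix be-.
So pitilaz → hapitilazob.

hapitilazob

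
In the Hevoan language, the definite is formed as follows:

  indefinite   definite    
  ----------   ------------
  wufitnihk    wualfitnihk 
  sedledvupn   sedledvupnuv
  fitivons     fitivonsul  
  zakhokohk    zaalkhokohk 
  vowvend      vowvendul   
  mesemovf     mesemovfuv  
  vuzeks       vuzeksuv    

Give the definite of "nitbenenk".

"nitbenenk" has second-to-last letter 'n'. The stems whose second-to-last letter is 'n' (fitivons → fitivonsul, vowvend → vowvendul) add -ul.
The other patterns: stems whose second-to-last letter is 'h' insert -al- after the first vowel; stems whose second-to-last letter is 'k', 'p' or 'v' add -uv.
So nitbenenk → nitbenenkul.

nitbenenkul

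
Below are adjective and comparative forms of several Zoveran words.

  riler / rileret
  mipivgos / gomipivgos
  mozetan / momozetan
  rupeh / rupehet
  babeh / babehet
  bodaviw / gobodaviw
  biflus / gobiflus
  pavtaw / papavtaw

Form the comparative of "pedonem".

pavtaw and bodaviw both end in -w yet inflect differently (papavtaw, gobodaviw), so the final letter is not what conditions the rule; the last vowel is.
"pedonem" has last vowel 'e'. The stems whose last vowel is 'e' (riler → rileret, babeh → babehet, rupeh → rupehet) add -et.
So pedonem → pedonemet.

pedonemet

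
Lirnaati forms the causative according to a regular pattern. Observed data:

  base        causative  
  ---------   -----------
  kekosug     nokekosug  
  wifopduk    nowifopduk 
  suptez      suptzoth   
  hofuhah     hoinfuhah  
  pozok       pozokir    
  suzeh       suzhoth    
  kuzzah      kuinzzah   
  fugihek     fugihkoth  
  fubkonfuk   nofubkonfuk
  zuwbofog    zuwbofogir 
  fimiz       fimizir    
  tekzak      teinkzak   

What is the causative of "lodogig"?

suzeh and kuzzah both end in -h yet inflect differently (suzhoth, kuinzzah), so the final letter is not what conditions the rule; the last vowel is.
"lodogig" has last vowel 'i'. The one such stem in the data (fimiz → fimizir) adds -ir, so the same rule applies.
So lodogig → lodogigir.

lodogigir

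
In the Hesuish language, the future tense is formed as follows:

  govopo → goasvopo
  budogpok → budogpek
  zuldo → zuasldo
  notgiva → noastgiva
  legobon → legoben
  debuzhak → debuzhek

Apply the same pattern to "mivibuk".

legobon and govopo both have last vowel 'o' yet inflect differently (legoben, goasvopo), so the last vowel is not what conditions the rule; whether the stem ends in a vowel or a consonant is.
"mivibuk" ends in a consonant. The stems ending in a consonant (legobon → legoben, debuzhak → debuzhek, budogpok → budogpek) change the last vowel to 'e'.
The other pattern: stems ending in a vowel insert -as- after the first vowel.
So mivibuk → mivibek.

mivibek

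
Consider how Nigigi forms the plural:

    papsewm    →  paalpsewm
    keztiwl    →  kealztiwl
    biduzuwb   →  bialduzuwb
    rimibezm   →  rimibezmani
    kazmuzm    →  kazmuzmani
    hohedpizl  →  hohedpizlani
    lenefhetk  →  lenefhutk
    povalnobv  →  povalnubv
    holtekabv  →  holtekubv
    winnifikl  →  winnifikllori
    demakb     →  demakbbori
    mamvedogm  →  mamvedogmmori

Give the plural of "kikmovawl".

"kikmovawl" has second-to-last letter 'w'. The stems whose second-to-last letter is 'w' (papsewm → paalpsewm, keztiwl → kealztiwl, biduzuwb → bialduzuwb) insert -al- after the first vowel.
The other patterns: stems whose second-to-last letter is 'z' add -ani; stems whose second-to-last letter is 'b' or 't' change the last vowel to 'u'; stems whose second-to-last letter is 'g' or 'k' double the final consonant and add -ori.
So kikmovawl → kialkmovawl.

kialkmovawl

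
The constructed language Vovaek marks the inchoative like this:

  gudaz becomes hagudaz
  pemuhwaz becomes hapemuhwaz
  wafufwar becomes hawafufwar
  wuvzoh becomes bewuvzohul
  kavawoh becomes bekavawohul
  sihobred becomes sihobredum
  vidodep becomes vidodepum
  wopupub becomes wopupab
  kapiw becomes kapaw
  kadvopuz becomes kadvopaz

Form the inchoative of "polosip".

polosap

gudaz and kadvopuz both end in -z yet inflect differently (hagudaz, kadvopaz), so the final letter is not what conditions the rule; the last vowel is.
"polosip" has last vowel 'i'. The one such stem in the data (kapiw → kapaw) changes the last vowel to 'a' (as do wopupub, kadvopuz), so the same rule applies.
The other patterns: stems whose last vowel is 'a' add the prefix ha-; stems whose last vowel is 'o' add be- … -ul around the stem; stems whose last vowel is 'e' add -um.
So polosip → polosap.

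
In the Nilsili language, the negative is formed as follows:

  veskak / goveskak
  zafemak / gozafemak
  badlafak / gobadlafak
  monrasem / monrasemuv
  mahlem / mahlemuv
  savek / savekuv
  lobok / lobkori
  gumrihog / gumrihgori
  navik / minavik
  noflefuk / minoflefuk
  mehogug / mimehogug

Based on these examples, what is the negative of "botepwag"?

veskak and savek both end in -k yet inflect differently (goveskak, savekuv), so the final letter is not what conditions the rule; the last vowel is.
"botepwag" has last vowel 'a'. The stems whose last vowel is 'a' (veskak → goveskak, zafemak → gozafemak, badlafak → gobadlafak) add the prefix go-.
The other patterns: stems whose last vowel is 'e' add -uv; stems whose last vowel is 'o' delete the last vowel and add -ori; stems whose last vowel is 'i' or 'u' add the prefix mi-.
So botepwag → gobotepwag.

gobotepwag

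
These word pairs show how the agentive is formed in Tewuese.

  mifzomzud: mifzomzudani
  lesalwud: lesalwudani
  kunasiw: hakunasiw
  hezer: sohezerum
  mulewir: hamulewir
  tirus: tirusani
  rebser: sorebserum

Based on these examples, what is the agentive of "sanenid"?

hasanenid

mulewir and rebser both end in -r yet inflect differently (hamulewir, sorebserum), so the final letter is not what conditions the rule; the last vowel is.
"sanenid" has last vowel 'i'. The stems whose last vowel is 'i' (kunasiw → hakunasiw, mulewir → hamulewir) add the prefix ha-.
The other patterns: stems whose last vowel is 'u' add -ani; stems whose last vowel is 'e' add so- … -um around the stem.
So sanenid → hasanenid.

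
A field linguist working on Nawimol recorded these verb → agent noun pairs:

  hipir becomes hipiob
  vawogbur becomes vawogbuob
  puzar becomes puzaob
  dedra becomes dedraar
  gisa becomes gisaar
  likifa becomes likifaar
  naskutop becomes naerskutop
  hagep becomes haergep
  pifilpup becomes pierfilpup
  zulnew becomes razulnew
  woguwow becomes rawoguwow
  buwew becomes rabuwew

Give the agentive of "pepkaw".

"pepkaw" ends in -w. The stems ending in -w (zulnew → razulnew, woguwow → rawoguwow, buwew → rabuwew) add the prefix ra-.
The other patterns: stems ending in -r drop the final letter and add -ob; stems ending in -a add -ar; stems ending in -p insert -er- after the first vowel.
So pepkaw → rapepkaw.

rapepkaw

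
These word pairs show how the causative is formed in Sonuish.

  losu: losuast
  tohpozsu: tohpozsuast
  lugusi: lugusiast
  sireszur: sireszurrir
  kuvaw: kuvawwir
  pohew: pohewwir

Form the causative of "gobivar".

gobivarrir

losu and sireszur both have last vowel 'u' yet inflect differently (losuast, sireszurrir), so the last vowel is not what conditions the rule; whether the stem ends in a vowel or a consonant is.
"gobivar" ends in a consonant. The stems ending in a consonant (sireszur → sireszurrir, kuvaw → kuvawwir, pohew → pohewwir) double the final consonant and add -ir.
So gobivar → gobivarrir.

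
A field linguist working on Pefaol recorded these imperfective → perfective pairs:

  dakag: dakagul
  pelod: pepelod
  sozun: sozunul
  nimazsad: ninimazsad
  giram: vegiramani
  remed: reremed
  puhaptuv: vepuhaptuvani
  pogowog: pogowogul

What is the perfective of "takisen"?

giram and nimazsad both have last vowel 'a' yet inflect differently (vegiramani, ninimazsad), so the last vowel is not what conditions the rule; the final letter is.
"takisen" ends in -n. The one such stem in the data (sozun → sozunul) adds -ul, so the same rule applies.
The other patterns: stems ending in -m or -v add ve- … -ani around the stem; stems ending in -d repeat the first consonant+vowel as a prefix.
So takisen → takisenul.

takisenul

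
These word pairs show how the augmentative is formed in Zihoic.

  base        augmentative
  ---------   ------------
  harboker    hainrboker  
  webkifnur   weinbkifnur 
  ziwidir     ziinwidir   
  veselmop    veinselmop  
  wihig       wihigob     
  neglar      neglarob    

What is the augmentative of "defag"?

harboker and neglar both end in -r yet inflect differently (hainrboker, neglarob), so the final letter is not what conditions the rule; the number of vowels is.
"defag" has 2 vowels. The stems with 2 vowels (wihig → wihigob, neglar → neglarob) add -ob.
The other pattern: stems with 3 vowels insert -in- after the first vowel.
So defag → defagob.

defagob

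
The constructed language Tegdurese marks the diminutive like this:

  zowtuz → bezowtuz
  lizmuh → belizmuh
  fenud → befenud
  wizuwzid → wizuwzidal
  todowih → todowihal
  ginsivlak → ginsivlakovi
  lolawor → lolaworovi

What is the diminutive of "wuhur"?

bewuhur

fenud and wizuwzid both end in -d yet inflect differently (befenud, wizuwzidal), so the final letter is not what conditions the rule; the last vowel is.
"wuhur" has last vowel 'u'. The stems whose last vowel is 'u' (zowtuz → bezowtuz, lizmuh → belizmuh, fenud → befenud) add the prefix be-.
The other patterns: stems whose last vowel is 'i' add -al; stems whose last vowel is 'a' or 'o' add -ovi.
So wuhur → bewuhur.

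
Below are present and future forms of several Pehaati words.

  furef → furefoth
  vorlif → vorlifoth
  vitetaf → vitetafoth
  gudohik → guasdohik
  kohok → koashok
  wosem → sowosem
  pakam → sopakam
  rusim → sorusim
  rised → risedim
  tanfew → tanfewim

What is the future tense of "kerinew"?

vorlif and gudohik both have last vowel 'i' yet inflect differently (vorlifoth, guasdohik), so the last vowel is not what conditions the rule; the final letter is.
"kerinew" ends in -w. The one such stem in the data (tanfew → tanfewim) adds -im, so the same rule applies.
So kerinew → kerinewim.

kerinewim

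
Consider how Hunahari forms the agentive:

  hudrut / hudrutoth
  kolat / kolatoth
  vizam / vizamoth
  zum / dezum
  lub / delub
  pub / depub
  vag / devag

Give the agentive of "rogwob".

"rogwob" has 2 vowels. The stems with 2 vowels (hudrut → hudrutoth, kolat → kolatoth, vizam → vizamoth) add -oth.
So rogwob → rogwoboth.

rogwoboth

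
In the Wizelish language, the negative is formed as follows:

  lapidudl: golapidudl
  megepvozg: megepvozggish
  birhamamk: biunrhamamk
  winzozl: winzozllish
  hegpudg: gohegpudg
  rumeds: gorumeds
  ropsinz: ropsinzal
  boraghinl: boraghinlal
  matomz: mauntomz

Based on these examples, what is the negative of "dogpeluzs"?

dogpeluzssish

hegpudg and megepvozg both end in -g yet inflect differently (gohegpudg, megepvozggish), so the final letter is not what conditions the rule; the second-to-last letter is.
"dogpeluzs" has second-to-last letter 'z'. The stems whose second-to-last letter is 'z' (megepvozg → megepvozggish, winzozl → winzozllish) double the final consonant and add -ish.
So dogpeluzs → dogpeluzssish.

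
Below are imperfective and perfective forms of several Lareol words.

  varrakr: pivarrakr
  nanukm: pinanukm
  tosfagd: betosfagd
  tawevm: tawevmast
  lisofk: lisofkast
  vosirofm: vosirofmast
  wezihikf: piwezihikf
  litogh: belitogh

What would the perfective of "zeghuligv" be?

nanukm and vosirofm both end in -m yet inflect differently (pinanukm, vosirofmast), so the final letter is not what conditions the rule; the second-to-last letter is.
"zeghuligv" has second-to-last letter 'g'. The stems whose second-to-last letter is 'g' (litogh → belitogh, tosfagd → betosfagd) add the prefix be-.
So zeghuligv → bezeghuligv.

bezeghuligv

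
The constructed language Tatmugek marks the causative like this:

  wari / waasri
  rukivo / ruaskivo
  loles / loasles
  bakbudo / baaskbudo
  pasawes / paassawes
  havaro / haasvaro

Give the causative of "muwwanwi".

muaswwanwi

Every pair shown (wari → waasri, rukivo → ruaskivo, loles → loasles, …) follows the same rule: insert -as- after the first vowel.
So muwwanwi → muaswwanwi.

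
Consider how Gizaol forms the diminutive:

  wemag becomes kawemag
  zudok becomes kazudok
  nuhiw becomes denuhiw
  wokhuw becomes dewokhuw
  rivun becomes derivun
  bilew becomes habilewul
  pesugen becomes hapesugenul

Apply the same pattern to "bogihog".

nuhiw and bilew both end in -w yet inflect differently (denuhiw, habilewul), so the final letter is not what conditions the rule; the last vowel is.
"bogihog" has last vowel 'o'. The one such stem in the data (zudok → kazudok) adds the prefix ka-, so the same rule applies.
The other patterns: stems whose last vowel is 'i' or 'u' add the prefix de-; stems whose last vowel is 'e' add ha- … -ul around the stem.
So bogihog → kabogihog.

kabogihog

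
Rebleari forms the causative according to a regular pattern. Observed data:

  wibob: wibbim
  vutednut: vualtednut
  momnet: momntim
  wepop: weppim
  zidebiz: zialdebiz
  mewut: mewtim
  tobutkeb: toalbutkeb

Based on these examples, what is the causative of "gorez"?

gorzim

vutednut and mewut both end in -t yet inflect differently (vualtednut, mewtim), so the final letter is not what conditions the rule; the number of vowels is.
"gorez" has 2 vowels. The stems with 2 vowels (mewut → mewtim, wibob → wibbim, wepop → weppim) delete the last vowel and add -im.
So gorez → gorzim.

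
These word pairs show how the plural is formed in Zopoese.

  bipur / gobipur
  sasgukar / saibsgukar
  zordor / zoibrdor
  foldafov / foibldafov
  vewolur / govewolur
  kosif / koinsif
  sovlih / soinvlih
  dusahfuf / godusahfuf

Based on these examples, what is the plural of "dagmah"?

daibgmah

"dagmah" has last vowel 'a'. The one such stem in the data (sasgukar → saibsgukar) inserts -ib- after the first vowel (as do zordor, foldafov), so the same rule applies.
The other patterns: stems whose last vowel is 'i' insert -in- after the first vowel; stems whose last vowel is 'u' add the prefix go-.
So dagmah → daibgmah.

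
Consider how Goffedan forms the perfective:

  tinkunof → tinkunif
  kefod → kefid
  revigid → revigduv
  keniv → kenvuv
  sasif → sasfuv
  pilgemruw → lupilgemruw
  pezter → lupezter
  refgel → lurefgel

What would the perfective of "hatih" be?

hathuv

"hatih" has last vowel 'i'. The stems whose last vowel is 'i' (revigid → revigduv, keniv → kenvuv, sasif → sasfuv) delete the last vowel and add -uv.
So hatih → hathuv.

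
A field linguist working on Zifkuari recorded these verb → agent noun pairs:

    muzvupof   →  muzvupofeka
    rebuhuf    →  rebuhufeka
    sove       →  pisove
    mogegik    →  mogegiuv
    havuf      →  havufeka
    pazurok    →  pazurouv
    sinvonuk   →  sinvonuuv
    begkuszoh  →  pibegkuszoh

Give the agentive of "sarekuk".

sarekuuv

"sarekuk" ends in -k. The stems ending in -k (mogegik → mogegiuv, sinvonuk → sinvonuuv, pazurok → pazurouv) drop the final letter and add -uv.
So sarekuk → sarekuuv.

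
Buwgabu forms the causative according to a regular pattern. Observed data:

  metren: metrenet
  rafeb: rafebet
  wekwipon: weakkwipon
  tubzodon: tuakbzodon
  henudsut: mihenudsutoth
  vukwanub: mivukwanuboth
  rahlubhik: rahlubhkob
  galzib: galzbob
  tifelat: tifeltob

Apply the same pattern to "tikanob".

tiakkanob

metren and wekwipon both end in -n yet inflect differently (metrenet, weakkwipon), so the final letter is not what conditions the rule; the last vowel is.
"tikanob" has last vowel 'o'. The stems whose last vowel is 'o' (wekwipon → weakkwipon, tubzodon → tuakbzodon) insert -ak- after the first vowel.
The other patterns: stems whose last vowel is 'e' add -et; stems whose last vowel is 'u' add mi- … -oth around the stem; stems whose last vowel is 'a' or 'i' delete the last vowel and add -ob.
So tikanob → tiakkanob.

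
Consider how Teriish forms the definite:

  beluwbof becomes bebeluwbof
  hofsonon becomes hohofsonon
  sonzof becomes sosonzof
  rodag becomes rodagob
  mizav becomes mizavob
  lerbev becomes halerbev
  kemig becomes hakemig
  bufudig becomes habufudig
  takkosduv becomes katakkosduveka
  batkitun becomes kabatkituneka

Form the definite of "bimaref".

mizav and lerbev both end in -v yet inflect differently (mizavob, halerbev), so the final letter is not what conditions the rule; the last vowel is.
"bimaref" has last vowel 'e'. The one such stem in the data (lerbev → halerbev) adds the prefix ha-, so the same rule applies.
So bimaref → habimaref.

habimaref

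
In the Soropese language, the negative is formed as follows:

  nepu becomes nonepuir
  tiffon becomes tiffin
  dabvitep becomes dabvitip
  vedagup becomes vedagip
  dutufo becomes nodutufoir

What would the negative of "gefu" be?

tiffon and dutufo both have last vowel 'o' yet inflect differently (tiffin, nodutufoir), so the last vowel is not what conditions the rule; whether the stem ends in a vowel or a consonant is.
"gefu" ends in a vowel. The stems ending in a vowel (dutufo → nodutufoir, nepu → nonepuir) add no- … -ir around the stem.
So gefu → nogefuir.

nogefuir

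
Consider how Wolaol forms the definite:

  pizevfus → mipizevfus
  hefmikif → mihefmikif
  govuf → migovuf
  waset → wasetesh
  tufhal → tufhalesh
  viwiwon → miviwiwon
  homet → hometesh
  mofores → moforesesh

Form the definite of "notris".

mofores and pizevfus both end in -s yet inflect differently (moforesesh, mipizevfus), so the final letter is not what conditions the rule; the last vowel is.
"notris" has last vowel 'i'. The one such stem in the data (hefmikif → mihefmikif) adds the prefix mi-, so the same rule applies.
So notris → minotris.

minotris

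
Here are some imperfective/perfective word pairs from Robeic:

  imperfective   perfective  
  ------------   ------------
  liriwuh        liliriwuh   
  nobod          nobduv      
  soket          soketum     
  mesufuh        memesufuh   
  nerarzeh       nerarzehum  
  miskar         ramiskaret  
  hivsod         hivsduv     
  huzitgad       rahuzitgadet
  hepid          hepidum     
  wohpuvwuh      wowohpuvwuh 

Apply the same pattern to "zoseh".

zosehum

huzitgad and hepid both end in -d yet inflect differently (rahuzitgadet, hepidum), so the final letter is not what conditions the rule; the last vowel is.
"zoseh" has last vowel 'e'. The stems whose last vowel is 'e' (nerarzeh → nerarzehum, soket → soketum) add -um.
So zoseh → zosehum.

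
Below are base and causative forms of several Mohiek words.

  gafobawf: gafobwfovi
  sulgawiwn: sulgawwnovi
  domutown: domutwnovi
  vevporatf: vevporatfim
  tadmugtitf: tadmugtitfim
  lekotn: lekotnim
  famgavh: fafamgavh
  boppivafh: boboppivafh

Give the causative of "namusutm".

gafobawf and vevporatf both end in -f yet inflect differently (gafobwfovi, vevporatfim), so the final letter is not what conditions the rule; the second-to-last letter is.
"namusutm" has second-to-last letter 't'. The stems whose second-to-last letter is 't' (vevporatf → vevporatfim, tadmugtitf → tadmugtitfim, lekotn → lekotnim) add -im.
So namusutm → namusutmim.

namusutmim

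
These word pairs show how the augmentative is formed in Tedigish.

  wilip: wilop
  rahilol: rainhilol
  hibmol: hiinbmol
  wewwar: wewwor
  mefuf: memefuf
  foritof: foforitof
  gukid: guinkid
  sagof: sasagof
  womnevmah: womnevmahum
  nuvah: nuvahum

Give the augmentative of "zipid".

ziinpid

wewwar and nuvah both have last vowel 'a' yet inflect differently (wewwor, nuvahum), so the last vowel is not what conditions the rule; the final letter is.
"zipid" ends in -d. The one such stem in the data (gukid → guinkid) inserts -in- after the first vowel (as do hibmol, rahilol), so the same rule applies.
So zipid → ziinpid.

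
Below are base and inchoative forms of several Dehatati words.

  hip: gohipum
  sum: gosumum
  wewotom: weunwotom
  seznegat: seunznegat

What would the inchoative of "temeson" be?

sum and wewotom both end in -m yet inflect differently (gosumum, weunwotom), so the final letter is not what conditions the rule; the number of vowels is.
"temeson" has 3 vowels. The stems with 3 vowels (wewotom → weunwotom, seznegat → seunznegat) insert -un- after the first vowel.
So temeson → teunmeson.

teunmeson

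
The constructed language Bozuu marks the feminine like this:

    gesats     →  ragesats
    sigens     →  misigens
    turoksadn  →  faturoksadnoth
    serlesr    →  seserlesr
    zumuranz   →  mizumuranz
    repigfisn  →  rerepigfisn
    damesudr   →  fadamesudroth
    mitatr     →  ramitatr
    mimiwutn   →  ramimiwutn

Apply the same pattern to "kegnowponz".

"kegnowponz" has second-to-last letter 'n'. The stems whose second-to-last letter is 'n' (zumuranz → mizumuranz, sigens → misigens) add the prefix mi-.
The other patterns: stems whose second-to-last letter is 'd' add fa- … -oth around the stem; stems whose second-to-last letter is 's' repeat the first consonant+vowel as a prefix; stems whose second-to-last letter is 't' add the prefix ra-.
So kegnowponz → mikegnowponz.

mikegnowponz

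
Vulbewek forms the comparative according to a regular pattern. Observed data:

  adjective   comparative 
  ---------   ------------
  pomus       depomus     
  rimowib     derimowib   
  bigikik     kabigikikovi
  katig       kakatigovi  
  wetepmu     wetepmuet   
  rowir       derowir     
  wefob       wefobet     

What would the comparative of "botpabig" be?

wefob and rimowib both end in -b yet inflect differently (wefobet, derimowib), so the final letter is not what conditions the rule; the first letter is.
"botpabig" begins with b-. The one such stem in the data (bigikik → kabigikikovi) adds ka- … -ovi around the stem, so the same rule applies.
The other patterns: stems beginning with w- add -et; stems beginning with p- or r- add the prefix de-.
So botpabig → kabotpabigovi.

kabotpabigovi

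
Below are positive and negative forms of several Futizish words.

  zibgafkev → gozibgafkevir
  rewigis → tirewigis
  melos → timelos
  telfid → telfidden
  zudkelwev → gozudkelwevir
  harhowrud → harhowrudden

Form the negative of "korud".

korudden

"korud" ends in -d. The stems ending in -d (harhowrud → harhowrudden, telfid → telfidden) double the final consonant and add -en.
So korud → korudden.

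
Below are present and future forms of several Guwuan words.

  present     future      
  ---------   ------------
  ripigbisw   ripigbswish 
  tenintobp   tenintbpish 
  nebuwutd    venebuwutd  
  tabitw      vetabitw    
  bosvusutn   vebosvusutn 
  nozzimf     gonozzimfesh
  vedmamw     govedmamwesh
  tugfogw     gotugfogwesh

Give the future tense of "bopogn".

gobopognesh

ripigbisw and tabitw both end in -w yet inflect differently (ripigbswish, vetabitw), so the final letter is not what conditions the rule; the second-to-last letter is.
"bopogn" has second-to-last letter 'g'. The one such stem in the data (tugfogw → gotugfogwesh) adds go- … -esh around the stem, so the same rule applies.
The other patterns: stems whose second-to-last letter is 'b' or 's' delete the last vowel and add -ish; stems whose second-to-last letter is 't' add the prefix ve-.
So bopogn → gobopognesh.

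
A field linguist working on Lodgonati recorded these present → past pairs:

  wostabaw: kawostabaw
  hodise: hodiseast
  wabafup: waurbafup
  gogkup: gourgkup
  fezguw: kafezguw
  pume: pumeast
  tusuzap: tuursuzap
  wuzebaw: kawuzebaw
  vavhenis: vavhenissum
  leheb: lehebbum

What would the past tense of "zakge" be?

tusuzap and wostabaw both have last vowel 'a' yet inflect differently (tuursuzap, kawostabaw), so the last vowel is not what conditions the rule; the final letter is.
"zakge" ends in -e. The stems ending in -e (pume → pumeast, hodise → hodiseast) add -ast.
The other patterns: stems ending in -p insert -ur- after the first vowel; stems ending in -w add the prefix ka-; stems ending in -b or -s double the final consonant and add -um.
So zakge → zakgeast.

zakgeast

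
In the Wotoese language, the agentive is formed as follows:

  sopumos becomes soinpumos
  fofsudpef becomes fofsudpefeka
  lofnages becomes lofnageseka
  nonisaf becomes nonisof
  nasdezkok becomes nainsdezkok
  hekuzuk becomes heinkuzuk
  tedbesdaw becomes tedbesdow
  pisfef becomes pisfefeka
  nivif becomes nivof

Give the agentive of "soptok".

pisfef and nivif both end in -f yet inflect differently (pisfefeka, nivof), so the final letter is not what conditions the rule; the last vowel is.
"soptok" has last vowel 'o'. The stems whose last vowel is 'o' (nasdezkok → nainsdezkok, sopumos → soinpumos) insert -in- after the first vowel.
So soptok → soinptok.

soinptok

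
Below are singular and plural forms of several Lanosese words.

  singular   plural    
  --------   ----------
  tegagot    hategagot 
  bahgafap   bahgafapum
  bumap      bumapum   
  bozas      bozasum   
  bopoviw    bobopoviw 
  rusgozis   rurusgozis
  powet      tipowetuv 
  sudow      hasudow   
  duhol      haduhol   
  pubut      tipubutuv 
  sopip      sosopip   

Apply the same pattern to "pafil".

papafil

sudow and bopoviw both end in -w yet inflect differently (hasudow, bobopoviw), so the final letter is not what conditions the rule; the last vowel is.
"pafil" has last vowel 'i'. The stems whose last vowel is 'i' (rusgozis → rurusgozis, bopoviw → bobopoviw, sopip → sosopip) repeat the first consonant+vowel as a prefix.
The other patterns: stems whose last vowel is 'o' add the prefix ha-; stems whose last vowel is 'a' add -um; stems whose last vowel is 'e' or 'u' add ti- … -uv around the stem.
So pafil → papafil.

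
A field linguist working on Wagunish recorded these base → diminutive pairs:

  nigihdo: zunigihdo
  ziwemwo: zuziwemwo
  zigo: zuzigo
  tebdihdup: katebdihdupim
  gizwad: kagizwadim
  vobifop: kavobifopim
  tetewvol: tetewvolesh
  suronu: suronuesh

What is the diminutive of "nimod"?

kanimodim

nigihdo and vobifop both have last vowel 'o' yet inflect differently (zunigihdo, kavobifopim), so the last vowel is not what conditions the rule; the final letter is.
"nimod" ends in -d. The one such stem in the data (gizwad → kagizwadim) adds ka- … -im around the stem, so the same rule applies.
The other patterns: stems ending in -o add the prefix zu-; stems ending in -l or -u add -esh.
So nimod → kanimodim.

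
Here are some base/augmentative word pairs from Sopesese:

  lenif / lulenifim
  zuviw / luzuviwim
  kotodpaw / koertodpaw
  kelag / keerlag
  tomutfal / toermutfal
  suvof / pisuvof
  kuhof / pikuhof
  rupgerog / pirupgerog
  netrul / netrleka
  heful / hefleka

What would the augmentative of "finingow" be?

pifiningow

zuviw and kotodpaw both end in -w yet inflect differently (luzuviwim, koertodpaw), so the final letter is not what conditions the rule; the last vowel is.
"finingow" has last vowel 'o'. The stems whose last vowel is 'o' (suvof → pisuvof, kuhof → pikuhof, rupgerog → pirupgerog) add the prefix pi-.
The other patterns: stems whose last vowel is 'i' add lu- … -im around the stem; stems whose last vowel is 'a' insert -er- after the first vowel; stems whose last vowel is 'u' delete the last vowel and add -eka.
So finingow → pifiningow.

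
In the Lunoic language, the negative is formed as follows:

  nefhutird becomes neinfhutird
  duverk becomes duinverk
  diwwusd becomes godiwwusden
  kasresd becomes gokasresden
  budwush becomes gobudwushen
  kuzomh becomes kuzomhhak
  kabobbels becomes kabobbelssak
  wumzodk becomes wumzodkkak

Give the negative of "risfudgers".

riinsfudgers

"risfudgers" has second-to-last letter 'r'. The stems whose second-to-last letter is 'r' (nefhutird → neinfhutird, duverk → duinverk) insert -in- after the first vowel.
So risfudgers → riinsfudgers.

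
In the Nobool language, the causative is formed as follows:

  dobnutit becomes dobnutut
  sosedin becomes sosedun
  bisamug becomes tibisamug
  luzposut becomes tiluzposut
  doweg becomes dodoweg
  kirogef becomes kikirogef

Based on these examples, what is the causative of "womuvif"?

dobnutit and luzposut both end in -t yet inflect differently (dobnutut, tiluzposut), so the final letter is not what conditions the rule; the last vowel is.
"womuvif" has last vowel 'i'. The stems whose last vowel is 'i' (dobnutit → dobnutut, sosedin → sosedun) change the last vowel to 'u'.
The other patterns: stems whose last vowel is 'u' add the prefix ti-; stems whose last vowel is 'e' repeat the first consonant+vowel as a prefix.
So womuvif → womuvuf.

womuvuf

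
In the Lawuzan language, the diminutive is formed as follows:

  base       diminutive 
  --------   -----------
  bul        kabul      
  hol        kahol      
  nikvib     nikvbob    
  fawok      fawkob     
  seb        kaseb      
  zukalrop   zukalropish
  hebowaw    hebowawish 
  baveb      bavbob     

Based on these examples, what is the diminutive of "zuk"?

kazuk

"zuk" has 1 vowel. The stems with 1 vowel (bul → kabul, hol → kahol, seb → kaseb) add the prefix ka-.
So zuk → kazuk.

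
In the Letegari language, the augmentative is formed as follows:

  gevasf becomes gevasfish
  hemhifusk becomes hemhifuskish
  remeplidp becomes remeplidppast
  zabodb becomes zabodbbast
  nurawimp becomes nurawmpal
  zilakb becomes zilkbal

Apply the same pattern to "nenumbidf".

remeplidp and nurawimp both end in -p yet inflect differently (remeplidppast, nurawmpal), so the final letter is not what conditions the rule; the second-to-last letter is.
"nenumbidf" has second-to-last letter 'd'. The stems whose second-to-last letter is 'd' (remeplidp → remeplidppast, zabodb → zabodbbast) double the final consonant and add -ast.
So nenumbidf → nenumbidffast.

nenumbidffast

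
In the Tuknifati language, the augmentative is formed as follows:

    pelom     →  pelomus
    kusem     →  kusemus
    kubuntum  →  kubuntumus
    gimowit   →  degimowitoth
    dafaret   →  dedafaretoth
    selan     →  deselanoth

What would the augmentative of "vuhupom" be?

vuhupomus

kusem and dafaret both have last vowel 'e' yet inflect differently (kusemus, dedafaretoth), so the last vowel is not what conditions the rule; the final letter is.
"vuhupom" ends in -m. The stems ending in -m (pelom → pelomus, kusem → kusemus, kubuntum → kubuntumus) add -us.
So vuhupom → vuhupomus.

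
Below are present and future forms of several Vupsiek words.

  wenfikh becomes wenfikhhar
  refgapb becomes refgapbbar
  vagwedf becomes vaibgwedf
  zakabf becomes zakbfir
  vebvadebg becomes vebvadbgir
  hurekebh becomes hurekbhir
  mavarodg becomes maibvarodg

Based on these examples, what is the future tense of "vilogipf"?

mavarodg and vebvadebg both end in -g yet inflect differently (maibvarodg, vebvadbgir), so the final letter is not what conditions the rule; the second-to-last letter is.
"vilogipf" has second-to-last letter 'p'. The one such stem in the data (refgapb → refgapbbar) doubles the final consonant and adds -ar (as does wenfikh), so the same rule applies.
So vilogipf → vilogipffar.

vilogipffar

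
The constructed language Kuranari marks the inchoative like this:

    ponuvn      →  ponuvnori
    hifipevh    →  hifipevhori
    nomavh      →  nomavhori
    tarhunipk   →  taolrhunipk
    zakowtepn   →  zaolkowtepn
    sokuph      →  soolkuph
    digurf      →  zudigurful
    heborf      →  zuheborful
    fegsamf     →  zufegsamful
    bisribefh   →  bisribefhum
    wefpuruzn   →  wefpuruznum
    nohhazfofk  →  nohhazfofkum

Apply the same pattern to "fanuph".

"fanuph" has second-to-last letter 'p'. The stems whose second-to-last letter is 'p' (tarhunipk → taolrhunipk, zakowtepn → zaolkowtepn, sokuph → soolkuph) insert -ol- after the first vowel.
The other patterns: stems whose second-to-last letter is 'v' add -ori; stems whose second-to-last letter is 'm' or 'r' add zu- … -ul around the stem; stems whose second-to-last letter is 'f' or 'z' add -um.
So fanuph → faolnuph.

faolnuph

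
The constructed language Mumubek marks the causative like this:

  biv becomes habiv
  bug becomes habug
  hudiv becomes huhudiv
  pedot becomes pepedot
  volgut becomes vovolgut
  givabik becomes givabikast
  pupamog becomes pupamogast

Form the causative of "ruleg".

biv and hudiv both end in -v yet inflect differently (habiv, huhudiv), so the final letter is not what conditions the rule; the number of vowels is.
"ruleg" has 2 vowels. The stems with 2 vowels (hudiv → huhudiv, pedot → pepedot, volgut → vovolgut) repeat the first consonant+vowel as a prefix.
So ruleg → ruruleg.

ruruleg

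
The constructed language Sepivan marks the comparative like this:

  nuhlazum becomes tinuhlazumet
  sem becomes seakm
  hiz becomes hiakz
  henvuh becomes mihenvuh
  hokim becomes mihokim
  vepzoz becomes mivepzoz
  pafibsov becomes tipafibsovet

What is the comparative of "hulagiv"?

"hulagiv" has 3 vowels. The stems with 3 vowels (nuhlazum → tinuhlazumet, pafibsov → tipafibsovet) add ti- … -et around the stem.
The other patterns: stems with 1 vowel insert -ak- after the first vowel; stems with 2 vowels add the prefix mi-.
So hulagiv → tihulagivet.

tihulagivet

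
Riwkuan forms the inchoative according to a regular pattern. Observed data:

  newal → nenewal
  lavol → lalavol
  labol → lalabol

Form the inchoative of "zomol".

Every pair shown (newal → nenewal, lavol → lalavol, labol → lalabol) follows the same rule: repeat the first consonant+vowel as a prefix.
So zomol → zozomol.

zozomol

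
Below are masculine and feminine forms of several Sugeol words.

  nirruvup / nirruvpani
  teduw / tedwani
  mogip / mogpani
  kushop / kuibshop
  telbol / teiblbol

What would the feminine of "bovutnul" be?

bovutnlani

kushop and mogip both end in -p yet inflect differently (kuibshop, mogpani), so the final letter is not what conditions the rule; the last vowel is.
"bovutnul" has last vowel 'u'. The stems whose last vowel is 'u' (teduw → tedwani, nirruvup → nirruvpani) delete the last vowel and add -ani.
The other pattern: stems whose last vowel is 'o' insert -ib- after the first vowel.
So bovutnul → bovutnlani.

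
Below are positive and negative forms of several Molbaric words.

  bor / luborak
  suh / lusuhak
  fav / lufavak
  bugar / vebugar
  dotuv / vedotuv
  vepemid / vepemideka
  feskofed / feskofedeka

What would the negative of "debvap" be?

vedebvap

"debvap" has 2 vowels. The stems with 2 vowels (bugar → vebugar, dotuv → vedotuv) add the prefix ve-.
So debvap → vedebvap.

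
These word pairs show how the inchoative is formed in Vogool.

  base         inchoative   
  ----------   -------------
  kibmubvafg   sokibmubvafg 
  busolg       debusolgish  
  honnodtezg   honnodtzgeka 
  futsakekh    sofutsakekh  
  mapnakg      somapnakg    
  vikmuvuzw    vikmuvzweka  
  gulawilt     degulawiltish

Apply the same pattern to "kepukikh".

sokepukikh

kibmubvafg and busolg both end in -g yet inflect differently (sokibmubvafg, debusolgish), so the final letter is not what conditions the rule; the second-to-last letter is.
"kepukikh" has second-to-last letter 'k'. The stems whose second-to-last letter is 'k' (futsakekh → sofutsakekh, mapnakg → somapnakg) add the prefix so-.
The other patterns: stems whose second-to-last letter is 'l' add de- … -ish around the stem; stems whose second-to-last letter is 'z' delete the last vowel and add -eka.
So kepukikh → sokepukikh.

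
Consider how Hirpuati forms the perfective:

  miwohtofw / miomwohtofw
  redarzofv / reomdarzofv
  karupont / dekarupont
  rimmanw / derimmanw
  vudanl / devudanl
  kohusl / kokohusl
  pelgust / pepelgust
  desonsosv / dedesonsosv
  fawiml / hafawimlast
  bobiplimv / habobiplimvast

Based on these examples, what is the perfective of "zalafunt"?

miwohtofw and rimmanw both end in -w yet inflect differently (miomwohtofw, derimmanw), so the final letter is not what conditions the rule; the second-to-last letter is.
"zalafunt" has second-to-last letter 'n'. The stems whose second-to-last letter is 'n' (karupont → dekarupont, rimmanw → derimmanw, vudanl → devudanl) add the prefix de-.
So zalafunt → dezalafunt.

dezalafunt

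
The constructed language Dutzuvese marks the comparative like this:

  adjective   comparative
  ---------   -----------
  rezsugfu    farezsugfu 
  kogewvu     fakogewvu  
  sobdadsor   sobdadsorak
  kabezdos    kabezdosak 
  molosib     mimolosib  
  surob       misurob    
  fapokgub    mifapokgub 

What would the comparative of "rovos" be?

rovosak

kogewvu and fapokgub both have last vowel 'u' yet inflect differently (fakogewvu, mifapokgub), so the last vowel is not what conditions the rule; the final letter is.
"rovos" ends in -s. The one such stem in the data (kabezdos → kabezdosak) adds -ak, so the same rule applies.
The other patterns: stems ending in -u add the prefix fa-; stems ending in -b add the prefix mi-.
So rovos → rovosak.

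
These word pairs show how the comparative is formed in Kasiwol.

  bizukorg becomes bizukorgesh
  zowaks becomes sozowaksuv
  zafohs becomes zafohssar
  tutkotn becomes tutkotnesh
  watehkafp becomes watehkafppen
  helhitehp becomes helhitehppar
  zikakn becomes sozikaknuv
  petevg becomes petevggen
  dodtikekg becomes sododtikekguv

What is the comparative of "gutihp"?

tutkotn and zikakn both end in -n yet inflect differently (tutkotnesh, sozikaknuv), so the final letter is not what conditions the rule; the second-to-last letter is.
"gutihp" has second-to-last letter 'h'. The stems whose second-to-last letter is 'h' (zafohs → zafohssar, helhitehp → helhitehppar) double the final consonant and add -ar.
So gutihp → gutihppar.

gutihppar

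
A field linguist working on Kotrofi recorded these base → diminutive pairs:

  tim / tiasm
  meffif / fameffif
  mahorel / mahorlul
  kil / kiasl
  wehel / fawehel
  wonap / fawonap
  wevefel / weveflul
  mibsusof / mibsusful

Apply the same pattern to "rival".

"rival" has 2 vowels. The stems with 2 vowels (meffif → fameffif, wehel → fawehel, wonap → fawonap) add the prefix fa-.
So rival → farival.

farival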